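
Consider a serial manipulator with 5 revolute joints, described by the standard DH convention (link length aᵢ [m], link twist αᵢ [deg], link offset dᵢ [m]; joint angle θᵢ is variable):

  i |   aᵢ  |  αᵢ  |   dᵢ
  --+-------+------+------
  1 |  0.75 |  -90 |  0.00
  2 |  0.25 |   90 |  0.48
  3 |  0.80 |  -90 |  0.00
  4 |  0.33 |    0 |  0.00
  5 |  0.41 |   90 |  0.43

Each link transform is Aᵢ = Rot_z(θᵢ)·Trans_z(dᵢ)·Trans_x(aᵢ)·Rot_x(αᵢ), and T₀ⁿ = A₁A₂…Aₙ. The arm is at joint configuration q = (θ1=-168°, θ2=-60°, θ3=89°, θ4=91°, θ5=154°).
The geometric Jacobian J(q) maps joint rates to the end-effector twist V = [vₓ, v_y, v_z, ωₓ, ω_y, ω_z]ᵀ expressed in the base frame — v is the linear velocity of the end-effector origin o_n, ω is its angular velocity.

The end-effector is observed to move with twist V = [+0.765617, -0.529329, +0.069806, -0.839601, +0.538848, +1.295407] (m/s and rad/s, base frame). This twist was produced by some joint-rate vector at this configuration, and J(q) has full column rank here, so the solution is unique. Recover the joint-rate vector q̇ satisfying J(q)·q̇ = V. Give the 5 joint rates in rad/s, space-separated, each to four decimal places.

o_n = [-0.3852, -1.2150, -0.1256]
J₁: ẑ×o_n = [1.2150, -0.3852, 0.0000], ω = ẑ
J2: z=[0.2079, -0.9781, 0.0000] o=[-0.7336, -0.1559, 0.0000] → [0.1229, 0.0261, 0.1206, 0.2079, -0.9781, 0.0000]
J3: z=[0.8471, 0.1801, 0.5000] o=[-0.7561, -0.6514, 0.2165] → [0.2202, 0.4753, -0.5442, 0.8471, 0.1801, 0.5000]
J4: z=[0.4926, 0.0869, -0.8659] o=[-0.5966, -1.4353, 0.2286] → [0.1600, -0.0086, 0.0901, 0.4926, 0.0869, -0.8659]
J5: z=[0.4926, 0.0869, -0.8659] o=[-0.8773, -1.4891, 0.0635] → [0.2209, -0.3329, 0.0923, 0.4926, 0.0869, -0.8659]
q̇ = J⁺·V = [0.8690, -0.6890, -0.4010, -0.7000, -0.0240]

0.8690 -0.6890 -0.4010 -0.7000 -0.0240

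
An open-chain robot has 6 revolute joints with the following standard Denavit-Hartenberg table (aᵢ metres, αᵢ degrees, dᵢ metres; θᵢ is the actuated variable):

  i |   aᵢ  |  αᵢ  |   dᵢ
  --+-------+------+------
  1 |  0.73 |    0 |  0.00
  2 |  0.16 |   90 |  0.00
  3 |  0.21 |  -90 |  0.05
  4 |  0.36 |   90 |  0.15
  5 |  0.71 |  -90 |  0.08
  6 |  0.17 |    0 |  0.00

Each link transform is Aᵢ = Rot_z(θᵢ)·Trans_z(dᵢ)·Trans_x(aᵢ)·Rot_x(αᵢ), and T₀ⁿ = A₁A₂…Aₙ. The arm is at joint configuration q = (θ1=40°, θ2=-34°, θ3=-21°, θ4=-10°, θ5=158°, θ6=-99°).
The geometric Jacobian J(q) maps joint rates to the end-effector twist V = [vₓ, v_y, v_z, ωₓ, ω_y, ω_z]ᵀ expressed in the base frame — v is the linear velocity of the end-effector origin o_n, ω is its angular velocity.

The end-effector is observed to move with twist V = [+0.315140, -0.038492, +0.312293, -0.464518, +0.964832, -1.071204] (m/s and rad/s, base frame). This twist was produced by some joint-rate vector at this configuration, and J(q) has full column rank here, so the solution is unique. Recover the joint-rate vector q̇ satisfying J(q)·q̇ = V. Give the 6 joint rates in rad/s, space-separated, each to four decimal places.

o_n = [0.7936, 0.2459, 0.4158]
J₁: ẑ×o_n = [-0.2459, 0.7936, 0.0000], ω = ẑ
J2: z=[0.0000, 0.0000, 1.0000] o=[0.5592, 0.4692, 0.0000] → [0.2233, 0.2344, -0.0000, 0.0000, 0.0000, 1.0000]
J3: z=[0.1045, -0.9945, 0.0000] o=[0.7183, 0.4860, 0.0000] → [-0.4135, -0.0435, 0.0498, 0.1045, -0.9945, 0.0000]
J4: z=[0.3564, 0.0375, 0.9336] o=[0.9185, 0.4567, -0.0753] → [0.2152, -0.2916, -0.0705, 0.3564, 0.0375, 0.9336]
J5: z=[-0.0583, -0.9964, 0.0622] o=[1.3077, 0.4348, -0.0623] → [-0.4646, -0.0041, -0.5012, -0.0583, -0.9964, 0.0622]
J6: z=[-0.6798, -0.0060, -0.7334] o=[0.7840, 0.4154, 0.4233] → [-0.1243, -0.0122, 0.1153, -0.6798, -0.0060, -0.7334]
q̇ = J⁺·V = [-0.2110, -0.0970, -0.4780, -0.4590, -0.5110, 0.4130]

-0.2110 -0.0970 -0.4780 -0.4590 -0.5110 0.4130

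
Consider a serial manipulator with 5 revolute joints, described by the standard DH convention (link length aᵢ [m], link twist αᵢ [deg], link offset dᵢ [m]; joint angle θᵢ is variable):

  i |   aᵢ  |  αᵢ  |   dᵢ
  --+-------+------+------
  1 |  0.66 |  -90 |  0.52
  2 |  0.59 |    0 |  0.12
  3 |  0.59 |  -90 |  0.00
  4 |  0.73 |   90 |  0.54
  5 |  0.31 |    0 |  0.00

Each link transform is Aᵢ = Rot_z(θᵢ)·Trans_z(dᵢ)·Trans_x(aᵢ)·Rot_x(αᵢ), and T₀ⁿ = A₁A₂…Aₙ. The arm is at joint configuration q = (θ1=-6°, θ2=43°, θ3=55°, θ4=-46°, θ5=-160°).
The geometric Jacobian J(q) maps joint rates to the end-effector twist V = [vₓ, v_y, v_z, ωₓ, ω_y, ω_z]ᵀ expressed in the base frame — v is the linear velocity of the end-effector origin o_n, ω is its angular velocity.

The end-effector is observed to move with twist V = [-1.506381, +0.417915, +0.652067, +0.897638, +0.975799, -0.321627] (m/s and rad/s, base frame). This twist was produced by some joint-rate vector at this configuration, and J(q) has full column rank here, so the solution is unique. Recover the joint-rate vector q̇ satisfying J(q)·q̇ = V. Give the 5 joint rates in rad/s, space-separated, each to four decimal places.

0.0590 0.8900 0.4320 -0.8360 -0.3710

o_n = [0.5798, 0.3770, -0.7080]
J₁: ẑ×o_n = [-0.3770, 0.5798, 0.0000], ω = ẑ
J2: z=[0.1045, 0.9945, 0.0000] o=[0.6564, -0.0690, 0.5200] → [-1.2213, 0.1284, 0.1228, 0.1045, 0.9945, 0.0000]
J3: z=[0.1045, 0.9945, 0.0000] o=[1.0981, 0.0052, 0.1176] → [-0.8211, 0.0863, 0.5543, 0.1045, 0.9945, 0.0000]
J4: z=[-0.9848, 0.1035, 0.1392] o=[1.0164, 0.0138, -0.4666] → [-0.0755, -0.2985, -0.3125, -0.9848, 0.1035, 0.1392]
J5: z=[0.1722, 0.6804, 0.7123] o=[0.4693, 0.5993, -0.8936] → [0.2847, 0.0468, -0.1135, 0.1722, 0.6804, 0.7123]
q̇ = J⁺·V = [0.0590, 0.8900, 0.4320, -0.8360, -0.3710]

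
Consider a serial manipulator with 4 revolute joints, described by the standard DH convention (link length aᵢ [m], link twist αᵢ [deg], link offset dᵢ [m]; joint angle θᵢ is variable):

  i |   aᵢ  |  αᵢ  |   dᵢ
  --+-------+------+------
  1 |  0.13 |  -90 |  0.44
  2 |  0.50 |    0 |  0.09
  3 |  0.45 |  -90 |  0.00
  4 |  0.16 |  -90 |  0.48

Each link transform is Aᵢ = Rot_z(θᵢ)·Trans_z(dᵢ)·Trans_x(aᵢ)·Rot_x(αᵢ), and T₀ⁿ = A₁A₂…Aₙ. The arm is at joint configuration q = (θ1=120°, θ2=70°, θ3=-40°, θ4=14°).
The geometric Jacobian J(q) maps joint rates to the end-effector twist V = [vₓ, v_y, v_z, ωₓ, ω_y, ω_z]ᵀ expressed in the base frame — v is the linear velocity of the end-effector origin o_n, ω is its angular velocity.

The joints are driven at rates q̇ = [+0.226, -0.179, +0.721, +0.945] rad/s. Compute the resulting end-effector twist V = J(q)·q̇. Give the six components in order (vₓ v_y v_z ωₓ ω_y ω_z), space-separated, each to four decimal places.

o_n = [-0.3370, 0.4811, -0.7482]
J₁: ẑ×o_n = [-0.4811, -0.3370, 0.0000], ω = ẑ
J2: z=[-0.8660, -0.5000, 0.0000] o=[-0.0650, 0.1126, 0.4400] → [0.5941, -1.0290, -0.4552, -0.8660, -0.5000, 0.0000]
J3: z=[-0.8660, -0.5000, 0.0000] o=[-0.2284, 0.2157, -0.0298] → [0.3592, -0.6221, -0.2842, -0.8660, -0.5000, 0.0000]
J4: z=[0.2500, -0.4330, -0.8660] o=[-0.4233, 0.5532, -0.2548] → [0.1512, 0.0486, 0.0194, 0.2500, -0.4330, -0.8660]
V = J·q̇ = [0.1868, -0.2946, -0.1051, -0.2331, -0.6802, -0.5924]

0.1868 -0.2946 -0.1051 -0.2331 -0.6802 -0.5924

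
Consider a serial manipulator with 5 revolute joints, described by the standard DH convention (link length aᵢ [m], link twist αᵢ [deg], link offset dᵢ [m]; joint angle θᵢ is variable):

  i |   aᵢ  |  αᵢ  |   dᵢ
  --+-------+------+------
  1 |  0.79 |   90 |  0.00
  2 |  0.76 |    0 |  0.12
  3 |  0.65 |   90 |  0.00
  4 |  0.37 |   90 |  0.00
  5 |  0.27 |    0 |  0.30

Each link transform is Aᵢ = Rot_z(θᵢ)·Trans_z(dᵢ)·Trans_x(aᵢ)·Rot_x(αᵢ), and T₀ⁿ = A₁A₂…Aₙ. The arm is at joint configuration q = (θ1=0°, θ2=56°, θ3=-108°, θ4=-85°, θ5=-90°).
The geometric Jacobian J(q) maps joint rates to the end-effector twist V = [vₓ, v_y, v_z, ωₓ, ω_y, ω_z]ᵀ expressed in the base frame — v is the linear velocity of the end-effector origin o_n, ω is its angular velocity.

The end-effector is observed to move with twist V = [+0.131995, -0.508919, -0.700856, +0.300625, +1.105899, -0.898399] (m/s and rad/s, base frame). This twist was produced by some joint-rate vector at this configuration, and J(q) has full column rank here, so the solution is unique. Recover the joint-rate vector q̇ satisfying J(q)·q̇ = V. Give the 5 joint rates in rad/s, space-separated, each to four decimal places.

-0.2180 -0.3130 -0.8560 0.1820 -0.7240

o_n = [1.6638, 0.2747, 0.4942]
J₁: ẑ×o_n = [-0.2747, 1.6638, 0.0000], ω = ẑ
J2: z=[0.0000, -1.0000, 0.0000] o=[0.7900, 0.0000, 0.0000] → [-0.4942, 0.0000, 0.8738, 0.0000, -1.0000, 0.0000]
J3: z=[0.0000, -1.0000, 0.0000] o=[1.2150, -0.1200, 0.6301] → [0.1359, 0.0000, 0.4488, 0.0000, -1.0000, 0.0000]
J4: z=[-0.7880, -0.0000, -0.6157] o=[1.6152, -0.1200, 0.1179] → [0.2430, 0.2666, -0.3111, -0.7880, -0.0000, -0.6157]
J5: z=[-0.6133, 0.0872, 0.7850] o=[1.6350, 0.2486, 0.0925] → [0.0145, 0.2690, -0.0185, -0.6133, 0.0872, 0.7850]
q̇ = J⁺·V = [-0.2180, -0.3130, -0.8560, 0.1820, -0.7240]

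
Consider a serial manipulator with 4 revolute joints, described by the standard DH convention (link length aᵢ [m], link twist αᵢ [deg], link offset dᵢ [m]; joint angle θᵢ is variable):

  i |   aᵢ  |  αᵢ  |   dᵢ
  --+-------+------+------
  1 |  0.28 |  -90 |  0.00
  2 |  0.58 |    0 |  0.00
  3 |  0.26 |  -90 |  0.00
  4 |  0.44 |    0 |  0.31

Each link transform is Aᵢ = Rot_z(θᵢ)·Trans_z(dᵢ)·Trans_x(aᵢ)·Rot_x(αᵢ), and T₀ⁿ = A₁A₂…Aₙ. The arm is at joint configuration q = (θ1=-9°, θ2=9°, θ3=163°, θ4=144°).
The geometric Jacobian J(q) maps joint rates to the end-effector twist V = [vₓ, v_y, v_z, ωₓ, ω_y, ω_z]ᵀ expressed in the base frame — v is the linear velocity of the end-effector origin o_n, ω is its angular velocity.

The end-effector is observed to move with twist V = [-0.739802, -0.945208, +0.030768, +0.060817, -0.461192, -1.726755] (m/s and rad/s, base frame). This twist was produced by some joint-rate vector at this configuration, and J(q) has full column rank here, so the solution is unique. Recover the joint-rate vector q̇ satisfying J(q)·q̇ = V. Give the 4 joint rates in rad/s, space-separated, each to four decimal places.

o_n = [0.8532, -0.3970, 0.2296]
J₁: ẑ×o_n = [0.3970, 0.8532, -0.0000], ω = ẑ
J2: z=[0.1564, 0.9877, 0.0000] o=[0.2766, -0.0438, 0.0000] → [0.2268, -0.0359, -0.6247, 0.1564, 0.9877, 0.0000]
J3: z=[0.1564, 0.9877, 0.0000] o=[0.8424, -0.1334, -0.0907] → [0.3164, -0.0501, -0.0519, 0.1564, 0.9877, 0.0000]
J4: z=[-0.1375, 0.0218, 0.9903] o=[0.5881, -0.0931, -0.1269] → [0.3086, 0.3115, 0.0360, -0.1375, 0.0218, 0.9903]
q̇ = J⁺·V = [-0.7860, -0.0730, -0.3730, -0.9500]

-0.7860 -0.0730 -0.3730 -0.9500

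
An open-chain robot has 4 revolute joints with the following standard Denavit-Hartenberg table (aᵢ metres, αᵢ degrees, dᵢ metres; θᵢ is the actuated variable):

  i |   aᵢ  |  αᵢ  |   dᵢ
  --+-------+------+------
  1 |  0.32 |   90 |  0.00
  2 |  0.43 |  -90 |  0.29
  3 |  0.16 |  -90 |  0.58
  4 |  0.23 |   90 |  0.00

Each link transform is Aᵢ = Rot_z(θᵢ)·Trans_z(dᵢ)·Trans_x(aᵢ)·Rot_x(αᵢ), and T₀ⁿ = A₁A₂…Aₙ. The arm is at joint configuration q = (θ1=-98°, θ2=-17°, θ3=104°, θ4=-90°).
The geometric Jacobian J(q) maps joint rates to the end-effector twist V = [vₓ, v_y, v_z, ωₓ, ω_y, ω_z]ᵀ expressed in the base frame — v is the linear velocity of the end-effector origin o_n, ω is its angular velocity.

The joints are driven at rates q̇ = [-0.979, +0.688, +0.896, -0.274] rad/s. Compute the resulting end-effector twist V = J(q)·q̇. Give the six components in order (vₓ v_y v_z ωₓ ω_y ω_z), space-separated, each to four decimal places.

o_n = [-0.2630, -0.9032, 0.6602]
J₁: ẑ×o_n = [0.9032, -0.2630, 0.0000], ω = ẑ
J2: z=[-0.9903, 0.1392, 0.0000] o=[-0.0445, -0.3169, 0.0000] → [0.0919, 0.6538, 0.6110, -0.9903, 0.1392, 0.0000]
J3: z=[-0.0407, -0.2895, 0.9563] o=[-0.3889, -0.6837, -0.1257] → [-0.0177, 0.1524, 0.0454, -0.0407, -0.2895, 0.9563]
J4: z=[-0.1104, 0.9525, 0.2837] o=[-0.2537, -0.8366, 0.4403] → [0.2284, 0.0216, 0.0163, -0.1104, 0.9525, 0.2837]
V = J·q̇ = [-0.8994, 0.8379, 0.4566, -0.6875, -0.4247, -0.1999]

-0.8994 0.8379 0.4566 -0.6875 -0.4247 -0.1999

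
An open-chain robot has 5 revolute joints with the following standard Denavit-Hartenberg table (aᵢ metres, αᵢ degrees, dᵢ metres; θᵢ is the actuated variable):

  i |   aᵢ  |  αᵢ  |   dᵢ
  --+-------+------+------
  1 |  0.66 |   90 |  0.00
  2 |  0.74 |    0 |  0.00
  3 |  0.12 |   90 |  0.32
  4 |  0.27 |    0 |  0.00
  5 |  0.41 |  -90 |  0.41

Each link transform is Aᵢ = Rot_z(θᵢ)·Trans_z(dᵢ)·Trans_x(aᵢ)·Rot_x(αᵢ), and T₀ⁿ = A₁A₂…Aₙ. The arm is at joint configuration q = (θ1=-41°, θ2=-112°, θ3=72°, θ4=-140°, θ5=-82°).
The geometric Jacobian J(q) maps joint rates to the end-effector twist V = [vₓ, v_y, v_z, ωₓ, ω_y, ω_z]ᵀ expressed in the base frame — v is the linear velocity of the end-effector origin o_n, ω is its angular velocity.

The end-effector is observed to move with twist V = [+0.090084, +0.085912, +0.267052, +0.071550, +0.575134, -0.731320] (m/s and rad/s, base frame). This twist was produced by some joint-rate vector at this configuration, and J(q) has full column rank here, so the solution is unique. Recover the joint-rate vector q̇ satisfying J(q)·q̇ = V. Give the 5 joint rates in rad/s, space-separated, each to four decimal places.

-0.3460 0.5130 -0.9940 -0.4440 0.9470

o_n = [-0.4124, -0.1990, -0.7485]
J₁: ẑ×o_n = [0.1990, -0.4124, 0.0000], ω = ẑ
J2: z=[-0.6561, -0.7547, 0.0000] o=[0.4981, -0.4330, 0.0000] → [0.5649, -0.4911, -0.8407, -0.6561, -0.7547, 0.0000]
J3: z=[-0.6561, -0.7547, 0.0000] o=[0.2889, -0.2511, -0.6861] → [0.0471, -0.0409, -0.5635, -0.6561, -0.7547, 0.0000]
J4: z=[-0.4851, 0.4217, -0.7660] o=[0.1483, -0.5529, -0.7633] → [0.2773, 0.4367, 0.0648, -0.4851, 0.4217, -0.7660]
J5: z=[-0.4851, 0.4217, -0.7660] o=[0.1426, -0.3180, -0.6303] → [0.0413, 0.3678, 0.1763, -0.4851, 0.4217, -0.7660]
q̇ = J⁺·V = [-0.3460, 0.5130, -0.9940, -0.4440, 0.9470]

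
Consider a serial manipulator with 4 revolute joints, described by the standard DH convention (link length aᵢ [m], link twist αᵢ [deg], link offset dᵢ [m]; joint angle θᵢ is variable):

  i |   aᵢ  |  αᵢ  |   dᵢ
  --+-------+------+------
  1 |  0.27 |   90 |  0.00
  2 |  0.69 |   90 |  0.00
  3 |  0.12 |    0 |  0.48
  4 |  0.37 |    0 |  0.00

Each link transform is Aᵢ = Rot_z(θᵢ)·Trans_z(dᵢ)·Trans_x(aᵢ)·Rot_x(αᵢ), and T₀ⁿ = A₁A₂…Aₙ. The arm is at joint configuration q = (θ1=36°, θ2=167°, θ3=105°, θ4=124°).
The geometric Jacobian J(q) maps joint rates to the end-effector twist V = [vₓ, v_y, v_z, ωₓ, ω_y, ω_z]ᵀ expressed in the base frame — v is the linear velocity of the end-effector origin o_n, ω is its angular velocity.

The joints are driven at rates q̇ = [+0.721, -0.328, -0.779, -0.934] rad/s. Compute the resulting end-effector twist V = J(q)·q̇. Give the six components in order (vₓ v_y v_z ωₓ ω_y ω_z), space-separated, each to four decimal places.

0.6299 -0.1108 0.0103 -0.5045 0.0389 -0.9481

o_n = [-0.1183, 0.1159, 0.5613]
J₁: ẑ×o_n = [-0.1159, -0.1183, 0.0000], ω = ẑ
J2: z=[0.5878, -0.8090, 0.0000] o=[0.2184, 0.1587, 0.0000] → [-0.4541, -0.3299, -0.2976, 0.5878, -0.8090, 0.0000]
J3: z=[0.1820, 0.1322, 0.9744] o=[-0.3255, -0.2365, 0.1552] → [-0.2897, 0.1280, 0.0367, 0.1820, 0.1322, 0.9744]
J4: z=[0.1820, 0.1322, 0.9744] o=[-0.1455, -0.2490, 0.6159] → [-0.3628, 0.0365, 0.0628, 0.1820, 0.1322, 0.9744]
V = J·q̇ = [0.6299, -0.1108, 0.0103, -0.5045, 0.0389, -0.9481]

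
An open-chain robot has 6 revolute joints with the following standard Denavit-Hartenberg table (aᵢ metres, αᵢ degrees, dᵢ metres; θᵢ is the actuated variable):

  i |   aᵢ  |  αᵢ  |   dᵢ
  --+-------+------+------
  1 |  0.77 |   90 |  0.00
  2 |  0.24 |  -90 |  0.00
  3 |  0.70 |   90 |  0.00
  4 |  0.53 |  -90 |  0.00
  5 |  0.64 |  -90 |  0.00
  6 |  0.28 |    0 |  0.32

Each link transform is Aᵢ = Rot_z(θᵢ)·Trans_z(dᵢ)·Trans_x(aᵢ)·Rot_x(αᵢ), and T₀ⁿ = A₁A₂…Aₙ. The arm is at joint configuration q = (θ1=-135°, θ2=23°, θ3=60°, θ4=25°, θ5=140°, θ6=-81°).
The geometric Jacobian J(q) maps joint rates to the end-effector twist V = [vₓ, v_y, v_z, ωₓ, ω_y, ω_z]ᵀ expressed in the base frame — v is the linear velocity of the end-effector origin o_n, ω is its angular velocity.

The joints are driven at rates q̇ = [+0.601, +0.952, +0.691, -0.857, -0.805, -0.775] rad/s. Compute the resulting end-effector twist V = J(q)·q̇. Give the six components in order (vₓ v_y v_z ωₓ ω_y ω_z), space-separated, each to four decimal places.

o_n = [-0.3610, -0.9912, 0.2597]
J₁: ẑ×o_n = [0.9912, -0.3610, 0.0000], ω = ẑ
J2: z=[-0.7071, 0.7071, 0.0000] o=[-0.5445, -0.5445, 0.0000] → [0.1836, 0.1836, 0.1861, -0.7071, 0.7071, 0.0000]
J3: z=[0.2763, 0.2763, 0.9205] o=[-0.7007, -0.7007, 0.0938] → [0.3132, 0.2669, -0.1741, 0.2763, 0.2763, 0.9205]
J4: z=[-0.9172, -0.2101, 0.3384] o=[-0.4998, -1.3572, 0.2305] → [-0.1300, 0.0737, -0.3065, -0.9172, -0.2101, 0.3384]
J5: z=[0.1291, 0.6467, 0.7517] o=[-0.3001, -1.7458, 0.5306] → [-0.7424, -0.0108, 0.1368, 0.1291, 0.6467, 0.7517]
J6: z=[-0.9449, 0.3103, -0.1047] o=[-0.1075, -1.2998, 0.1138] → [0.0776, 0.1644, -0.2130, -0.9449, 0.3103, -0.1047]
V = J·q̇ = [1.6358, -0.0396, 0.3745, 0.9321, 0.2831, 0.4231]

1.6358 -0.0396 0.3745 0.9321 0.2831 0.4231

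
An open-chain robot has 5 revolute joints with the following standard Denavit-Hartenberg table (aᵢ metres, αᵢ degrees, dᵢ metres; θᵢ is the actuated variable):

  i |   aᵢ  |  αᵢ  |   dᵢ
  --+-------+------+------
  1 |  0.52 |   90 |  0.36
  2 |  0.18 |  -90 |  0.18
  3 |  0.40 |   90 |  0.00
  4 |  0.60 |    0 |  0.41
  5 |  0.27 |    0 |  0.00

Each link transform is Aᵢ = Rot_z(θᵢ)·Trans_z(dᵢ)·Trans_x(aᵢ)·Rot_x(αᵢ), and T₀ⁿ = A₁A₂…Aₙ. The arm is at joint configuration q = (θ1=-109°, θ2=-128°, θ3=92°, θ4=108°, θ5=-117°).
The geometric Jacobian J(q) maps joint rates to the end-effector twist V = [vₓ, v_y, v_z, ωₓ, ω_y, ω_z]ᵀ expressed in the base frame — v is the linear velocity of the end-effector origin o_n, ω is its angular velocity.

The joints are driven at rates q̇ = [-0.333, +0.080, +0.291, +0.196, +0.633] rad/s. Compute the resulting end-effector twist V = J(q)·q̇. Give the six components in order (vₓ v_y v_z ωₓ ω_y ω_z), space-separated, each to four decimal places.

-0.2784 -0.3270 0.0028 0.0431 0.2821 -1.1650

o_n = [0.1081, -0.6545, -0.4168]
J₁: ẑ×o_n = [0.6545, 0.1081, -0.0000], ω = ẑ
J2: z=[-0.9455, 0.3256, 0.0000] o=[-0.1693, -0.4917, 0.3600] → [-0.2529, -0.7345, 0.0636, -0.9455, 0.3256, 0.0000]
J3: z=[-0.2566, -0.7451, -0.6157] o=[-0.3034, -0.3283, 0.2182] → [0.2723, -0.4162, 0.3903, -0.2566, -0.7451, -0.6157]
J4: z=[0.2333, 0.5704, -0.7875] o=[0.0718, -0.4666, 0.2292] → [-0.5165, 0.1221, -0.0646, 0.2333, 0.5704, -0.7875]
J5: z=[0.2333, 0.5704, -0.7875] o=[-0.1529, -0.5938, -0.4501] → [-0.0288, -0.2133, -0.1630, 0.2333, 0.5704, -0.7875]
V = J·q̇ = [-0.2784, -0.3270, 0.0028, 0.0431, 0.2821, -1.1650]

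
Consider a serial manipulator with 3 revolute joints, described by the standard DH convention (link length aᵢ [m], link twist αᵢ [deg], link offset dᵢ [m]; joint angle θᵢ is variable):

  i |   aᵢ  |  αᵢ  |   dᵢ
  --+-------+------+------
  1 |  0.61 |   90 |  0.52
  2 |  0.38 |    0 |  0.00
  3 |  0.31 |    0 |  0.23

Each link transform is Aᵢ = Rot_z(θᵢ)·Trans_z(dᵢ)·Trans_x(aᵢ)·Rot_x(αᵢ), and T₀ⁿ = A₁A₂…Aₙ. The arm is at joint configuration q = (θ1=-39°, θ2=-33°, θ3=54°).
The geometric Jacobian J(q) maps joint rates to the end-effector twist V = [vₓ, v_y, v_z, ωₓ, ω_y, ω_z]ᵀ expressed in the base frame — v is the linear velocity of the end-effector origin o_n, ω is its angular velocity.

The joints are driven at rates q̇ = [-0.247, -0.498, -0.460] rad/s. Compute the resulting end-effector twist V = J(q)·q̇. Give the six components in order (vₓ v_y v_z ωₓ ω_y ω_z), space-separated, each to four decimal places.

-0.2309 -0.2002 -0.4360 0.6029 0.7445 -0.2470

o_n = [0.8019, -0.9453, 0.4241]
J₁: ẑ×o_n = [0.9453, 0.8019, -0.0000], ω = ẑ
J2: z=[-0.6293, -0.7771, 0.0000] o=[0.4741, -0.3839, 0.5200] → [0.0745, -0.0603, 0.6081, -0.6293, -0.7771, 0.0000]
J3: z=[-0.6293, -0.7771, 0.0000] o=[0.7217, -0.5844, 0.3130] → [-0.0863, 0.0699, 0.2894, -0.6293, -0.7771, 0.0000]
V = J·q̇ = [-0.2309, -0.2002, -0.4360, 0.6029, 0.7445, -0.2470]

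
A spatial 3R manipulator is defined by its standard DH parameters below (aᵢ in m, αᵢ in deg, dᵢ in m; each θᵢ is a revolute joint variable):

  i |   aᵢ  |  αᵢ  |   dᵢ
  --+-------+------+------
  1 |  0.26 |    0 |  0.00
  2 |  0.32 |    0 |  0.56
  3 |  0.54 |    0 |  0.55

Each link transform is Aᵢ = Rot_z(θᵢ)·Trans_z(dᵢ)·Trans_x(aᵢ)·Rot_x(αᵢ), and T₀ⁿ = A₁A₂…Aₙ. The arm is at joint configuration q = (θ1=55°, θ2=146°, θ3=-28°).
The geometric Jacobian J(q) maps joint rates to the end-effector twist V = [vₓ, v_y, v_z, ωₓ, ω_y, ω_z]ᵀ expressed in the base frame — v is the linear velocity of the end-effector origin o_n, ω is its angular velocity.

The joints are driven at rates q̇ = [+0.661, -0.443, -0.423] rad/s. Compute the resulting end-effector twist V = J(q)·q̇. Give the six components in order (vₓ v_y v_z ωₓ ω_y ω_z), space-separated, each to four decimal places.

o_n = [-0.6856, 0.1641, 1.1100]
J₁: ẑ×o_n = [-0.1641, -0.6856, 0.0000], ω = ẑ
J2: z=[0.0000, 0.0000, 1.0000] o=[0.1491, 0.2130, 0.0000] → [0.0489, -0.8347, 0.0000, 0.0000, 0.0000, 1.0000]
J3: z=[0.0000, 0.0000, 1.0000] o=[-0.1496, 0.0983, 0.5600] → [-0.0658, -0.5360, 0.0000, 0.0000, 0.0000, 1.0000]
V = J·q̇ = [-0.1023, 0.1433, 0.0000, 0.0000, 0.0000, -0.2050]

-0.1023 0.1433 0.0000 0.0000 0.0000 -0.2050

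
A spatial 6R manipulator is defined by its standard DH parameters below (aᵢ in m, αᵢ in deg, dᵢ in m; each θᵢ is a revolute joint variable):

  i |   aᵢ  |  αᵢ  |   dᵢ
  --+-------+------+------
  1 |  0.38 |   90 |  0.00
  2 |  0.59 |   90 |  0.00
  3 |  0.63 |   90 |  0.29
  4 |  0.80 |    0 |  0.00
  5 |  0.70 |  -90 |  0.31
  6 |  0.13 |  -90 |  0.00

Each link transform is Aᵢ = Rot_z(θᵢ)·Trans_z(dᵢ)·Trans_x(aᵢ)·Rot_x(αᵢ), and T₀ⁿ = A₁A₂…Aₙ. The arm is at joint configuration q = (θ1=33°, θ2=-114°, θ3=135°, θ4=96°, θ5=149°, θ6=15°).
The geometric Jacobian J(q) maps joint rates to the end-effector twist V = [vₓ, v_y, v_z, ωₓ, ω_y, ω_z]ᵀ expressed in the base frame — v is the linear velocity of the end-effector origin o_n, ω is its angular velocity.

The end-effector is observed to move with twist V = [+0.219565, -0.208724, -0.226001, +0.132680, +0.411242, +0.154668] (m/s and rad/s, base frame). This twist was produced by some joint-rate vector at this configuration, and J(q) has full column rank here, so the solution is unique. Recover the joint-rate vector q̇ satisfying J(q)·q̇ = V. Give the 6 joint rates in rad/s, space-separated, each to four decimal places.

0.2640 0.5380 -0.6060 -0.9730 0.3740 -0.6040

o_n = [0.0224, -0.3850, -0.4527]
J₁: ẑ×o_n = [0.3850, 0.0224, -0.0000], ω = ẑ
J2: z=[0.5446, -0.8387, 0.0000] o=[0.3187, 0.2070, 0.0000] → [0.3797, 0.2466, -0.5709, 0.5446, -0.8387, 0.0000]
J3: z=[-0.7662, -0.4976, 0.4067] o=[0.1174, 0.0763, -0.5390] → [0.1447, 0.0274, 0.3061, -0.7662, -0.4976, 0.4067]
J4: z=[0.1439, -0.7497, -0.6460] o=[0.2898, -0.3430, -0.0141] → [0.3017, 0.2359, -0.2065, 0.1439, -0.7497, -0.6460]
J5: z=[0.1439, -0.7497, -0.6460] o=[-0.3721, -0.7023, 0.2555] → [0.7359, -0.1529, 0.3414, 0.1439, -0.7497, -0.6460]
J6: z=[0.8914, -0.1852, 0.4136] o=[-0.0267, -0.4900, -0.3939] → [-0.0325, 0.0728, 0.1027, 0.8914, -0.1852, 0.4136]
q̇ = J⁺·V = [0.2640, 0.5380, -0.6060, -0.9730, 0.3740, -0.6040]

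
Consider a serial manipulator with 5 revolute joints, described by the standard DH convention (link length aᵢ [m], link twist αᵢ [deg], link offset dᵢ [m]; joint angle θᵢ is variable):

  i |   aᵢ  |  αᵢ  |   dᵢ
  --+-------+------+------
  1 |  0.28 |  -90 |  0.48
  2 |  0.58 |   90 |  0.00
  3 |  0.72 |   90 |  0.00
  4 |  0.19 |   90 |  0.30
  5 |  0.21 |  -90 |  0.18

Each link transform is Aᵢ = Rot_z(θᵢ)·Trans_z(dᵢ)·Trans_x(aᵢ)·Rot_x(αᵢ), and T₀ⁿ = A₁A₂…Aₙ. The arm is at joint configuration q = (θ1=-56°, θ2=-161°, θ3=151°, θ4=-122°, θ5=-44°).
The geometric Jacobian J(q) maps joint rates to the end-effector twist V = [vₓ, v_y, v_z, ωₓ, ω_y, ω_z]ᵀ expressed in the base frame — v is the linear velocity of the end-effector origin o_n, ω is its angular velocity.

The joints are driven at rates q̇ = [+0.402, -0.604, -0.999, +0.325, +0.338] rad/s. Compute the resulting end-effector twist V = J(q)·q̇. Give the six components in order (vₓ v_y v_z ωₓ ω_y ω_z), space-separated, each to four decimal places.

o_n = [0.2916, 0.1439, 0.7664]
J₁: ẑ×o_n = [-0.1439, 0.2916, 0.0000], ω = ẑ
J2: z=[0.8290, 0.5592, 0.0000] o=[0.1566, -0.2321, 0.4800] → [0.1601, -0.2374, 0.2362, 0.8290, 0.5592, 0.0000]
J3: z=[-0.1821, 0.2699, -0.9455] o=[-0.1501, 0.2225, 0.6688] → [-0.0480, -0.3999, -0.1049, -0.1821, 0.2699, -0.9455]
J4: z=[0.4688, 0.8691, 0.1578] o=[0.4723, -0.0759, 0.4638] → [0.2283, -0.1703, 0.2600, 0.4688, 0.8691, 0.1578]
J5: z=[-0.8295, 0.4945, -0.2596] o=[0.5552, 0.1831, 0.6922] → [0.0265, 0.1299, 0.1628, -0.8295, 0.4945, -0.2596]
V = J·q̇ = [-0.0235, 0.6487, 0.1017, -0.4469, -0.1578, 1.3101]

-0.0235 0.6487 0.1017 -0.4469 -0.1578 1.3101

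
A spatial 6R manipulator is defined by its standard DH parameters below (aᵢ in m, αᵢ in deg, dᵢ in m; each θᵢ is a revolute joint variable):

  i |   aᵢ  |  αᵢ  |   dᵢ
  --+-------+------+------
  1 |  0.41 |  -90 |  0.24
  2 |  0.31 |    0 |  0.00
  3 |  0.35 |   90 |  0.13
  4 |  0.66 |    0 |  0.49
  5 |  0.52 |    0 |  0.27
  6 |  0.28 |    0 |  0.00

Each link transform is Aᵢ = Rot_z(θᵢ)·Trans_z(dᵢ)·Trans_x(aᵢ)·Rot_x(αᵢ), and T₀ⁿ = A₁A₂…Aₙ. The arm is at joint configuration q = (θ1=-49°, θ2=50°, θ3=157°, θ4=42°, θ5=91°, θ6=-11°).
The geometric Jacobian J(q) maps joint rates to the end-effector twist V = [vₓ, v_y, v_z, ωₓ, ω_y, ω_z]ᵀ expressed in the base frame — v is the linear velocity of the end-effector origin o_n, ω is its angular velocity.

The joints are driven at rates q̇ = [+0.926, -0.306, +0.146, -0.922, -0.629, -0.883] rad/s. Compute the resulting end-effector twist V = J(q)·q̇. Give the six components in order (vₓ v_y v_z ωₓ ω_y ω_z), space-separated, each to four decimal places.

o_n = [0.8737, 0.8078, -0.5214]
J₁: ẑ×o_n = [-0.8078, 0.8737, 0.0000], ω = ẑ
J2: z=[0.7547, 0.6561, 0.0000] o=[0.2690, -0.3094, 0.2400] → [-0.4995, 0.5747, 0.4464, 0.7547, 0.6561, 0.0000]
J3: z=[0.7547, 0.6561, 0.0000] o=[0.3997, -0.4598, 0.0025] → [-0.3437, 0.3954, 0.6457, 0.7547, 0.6561, 0.0000]
J4: z=[-0.2978, 0.3426, -0.8910] o=[0.2932, -0.1392, 0.1614] → [0.6098, -0.7206, -0.4810, -0.2978, 0.3426, -0.8910]
J5: z=[-0.2978, 0.3426, -0.8910] o=[0.1939, 0.6483, -0.0525] → [-0.0185, -0.7454, -0.2805, -0.2978, 0.3426, -0.8910]
J6: z=[-0.2978, 0.3426, -0.8910] o=[0.6078, 0.7518, -0.4541] → [0.0268, -0.2570, -0.1078, -0.2978, 0.3426, -0.8910]
V = J·q̇ = [-1.2196, 2.0512, 0.6727, 0.6042, -0.9389, 3.0947]

-1.2196 2.0512 0.6727 0.6042 -0.9389 3.0947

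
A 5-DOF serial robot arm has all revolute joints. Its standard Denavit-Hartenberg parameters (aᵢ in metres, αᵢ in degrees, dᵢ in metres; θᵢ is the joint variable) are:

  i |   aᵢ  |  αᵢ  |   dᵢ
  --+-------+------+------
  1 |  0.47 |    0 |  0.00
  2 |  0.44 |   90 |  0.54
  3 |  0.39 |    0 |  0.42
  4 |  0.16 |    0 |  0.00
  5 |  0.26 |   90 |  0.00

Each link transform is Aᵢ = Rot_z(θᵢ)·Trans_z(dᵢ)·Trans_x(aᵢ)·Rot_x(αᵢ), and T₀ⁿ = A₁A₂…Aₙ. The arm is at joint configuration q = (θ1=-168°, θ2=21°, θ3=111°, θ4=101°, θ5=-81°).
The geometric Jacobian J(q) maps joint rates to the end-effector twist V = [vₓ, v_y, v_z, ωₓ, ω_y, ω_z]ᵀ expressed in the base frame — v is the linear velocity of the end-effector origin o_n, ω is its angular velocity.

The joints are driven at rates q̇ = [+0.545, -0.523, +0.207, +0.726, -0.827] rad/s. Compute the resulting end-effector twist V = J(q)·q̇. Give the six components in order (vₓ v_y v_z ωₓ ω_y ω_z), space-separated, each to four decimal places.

0.0597 -0.2462 -0.1736 -0.0577 0.0889 0.0220

o_n = [-0.6834, 0.2578, 1.0155]
J₁: ẑ×o_n = [-0.2578, -0.6834, 0.0000], ω = ẑ
J2: z=[0.0000, 0.0000, 1.0000] o=[-0.4597, -0.0977, 0.0000] → [-0.3555, -0.2237, 0.0000, 0.0000, 0.0000, 1.0000]
J3: z=[-0.5446, 0.8387, 0.0000] o=[-0.8287, -0.3374, 0.5400] → [0.3988, 0.2590, -0.4460, -0.5446, 0.8387, 0.0000]
J4: z=[-0.5446, 0.8387, 0.0000] o=[-0.9403, 0.0910, 0.9041] → [0.0935, 0.0607, -0.3063, -0.5446, 0.8387, 0.0000]
J5: z=[-0.5446, 0.8387, 0.0000] o=[-0.8265, 0.1649, 0.8193] → [0.1646, 0.1069, -0.1706, -0.5446, 0.8387, 0.0000]
V = J·q̇ = [0.0597, -0.2462, -0.1736, -0.0577, 0.0889, 0.0220]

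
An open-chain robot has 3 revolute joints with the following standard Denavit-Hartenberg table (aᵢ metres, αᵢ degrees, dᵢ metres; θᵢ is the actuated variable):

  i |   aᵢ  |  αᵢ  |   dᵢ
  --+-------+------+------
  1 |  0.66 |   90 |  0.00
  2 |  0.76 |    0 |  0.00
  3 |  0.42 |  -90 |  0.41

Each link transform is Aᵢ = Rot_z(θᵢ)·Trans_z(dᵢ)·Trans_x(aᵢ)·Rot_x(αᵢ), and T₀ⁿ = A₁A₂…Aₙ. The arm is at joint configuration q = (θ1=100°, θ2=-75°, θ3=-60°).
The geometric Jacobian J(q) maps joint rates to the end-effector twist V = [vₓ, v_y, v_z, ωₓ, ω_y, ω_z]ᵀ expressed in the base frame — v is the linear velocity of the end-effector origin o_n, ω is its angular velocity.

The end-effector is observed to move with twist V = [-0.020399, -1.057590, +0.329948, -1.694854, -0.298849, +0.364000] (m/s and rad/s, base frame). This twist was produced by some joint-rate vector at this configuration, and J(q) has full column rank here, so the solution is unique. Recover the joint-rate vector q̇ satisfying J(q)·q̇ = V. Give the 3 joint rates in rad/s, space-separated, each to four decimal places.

o_n = [0.3066, 0.6224, -1.0311]
J₁: ẑ×o_n = [-0.6224, 0.3066, 0.0000], ω = ẑ
J2: z=[0.9848, 0.1736, 0.0000] o=[-0.1146, 0.6500, 0.0000] → [-0.1790, 1.0154, -0.1003, 0.9848, 0.1736, 0.0000]
J3: z=[0.9848, 0.1736, 0.0000] o=[-0.1488, 0.8437, -0.7341] → [-0.0516, 0.2925, -0.2970, 0.9848, 0.1736, 0.0000]
q̇ = J⁺·V = [0.3640, -0.9210, -0.8000]

0.3640 -0.9210 -0.8000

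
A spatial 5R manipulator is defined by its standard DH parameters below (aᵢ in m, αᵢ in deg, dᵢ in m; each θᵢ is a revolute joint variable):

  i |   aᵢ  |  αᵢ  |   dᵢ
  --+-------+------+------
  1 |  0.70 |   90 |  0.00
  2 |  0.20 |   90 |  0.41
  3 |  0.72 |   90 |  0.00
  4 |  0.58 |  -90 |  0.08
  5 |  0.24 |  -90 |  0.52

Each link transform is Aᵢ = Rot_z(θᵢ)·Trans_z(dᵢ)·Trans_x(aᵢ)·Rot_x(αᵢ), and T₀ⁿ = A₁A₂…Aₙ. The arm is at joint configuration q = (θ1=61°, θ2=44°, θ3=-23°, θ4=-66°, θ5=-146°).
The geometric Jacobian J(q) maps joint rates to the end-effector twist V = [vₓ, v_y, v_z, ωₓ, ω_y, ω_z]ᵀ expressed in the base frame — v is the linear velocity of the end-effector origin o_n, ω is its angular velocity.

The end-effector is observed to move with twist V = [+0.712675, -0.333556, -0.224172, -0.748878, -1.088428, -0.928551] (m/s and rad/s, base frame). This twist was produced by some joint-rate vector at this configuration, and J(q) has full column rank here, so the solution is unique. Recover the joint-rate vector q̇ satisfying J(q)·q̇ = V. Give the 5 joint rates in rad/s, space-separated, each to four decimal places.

-0.8110 0.5120 -0.5190 0.9900 -0.7620

o_n = [0.4921, 1.5368, 1.0423]
J₁: ẑ×o_n = [-1.5368, 0.4921, 0.0000], ω = ẑ
J2: z=[0.8746, -0.4848, 0.0000] o=[0.3394, 0.6122, 0.0000] → [-0.5053, -0.9116, 0.8827, 0.8746, -0.4848, 0.0000]
J3: z=[0.3368, 0.6076, -0.7193] o=[0.7677, 0.5393, 0.1389] → [1.2664, -0.1060, 0.5034, 0.3368, 0.6076, -0.7193]
J4: z=[-0.9414, 0.2004, -0.2714] o=[0.7528, 1.0927, 0.5993] → [0.2093, 0.4878, -0.3659, -0.9414, 0.2004, -0.2714]
J5: z=[0.1180, 0.9492, 0.2916] o=[0.4941, 0.9681, 1.1096] → [-0.2297, 0.0073, 0.0691, 0.1180, 0.9492, 0.2916]
q̇ = J⁺·V = [-0.8110, 0.5120, -0.5190, 0.9900, -0.7620]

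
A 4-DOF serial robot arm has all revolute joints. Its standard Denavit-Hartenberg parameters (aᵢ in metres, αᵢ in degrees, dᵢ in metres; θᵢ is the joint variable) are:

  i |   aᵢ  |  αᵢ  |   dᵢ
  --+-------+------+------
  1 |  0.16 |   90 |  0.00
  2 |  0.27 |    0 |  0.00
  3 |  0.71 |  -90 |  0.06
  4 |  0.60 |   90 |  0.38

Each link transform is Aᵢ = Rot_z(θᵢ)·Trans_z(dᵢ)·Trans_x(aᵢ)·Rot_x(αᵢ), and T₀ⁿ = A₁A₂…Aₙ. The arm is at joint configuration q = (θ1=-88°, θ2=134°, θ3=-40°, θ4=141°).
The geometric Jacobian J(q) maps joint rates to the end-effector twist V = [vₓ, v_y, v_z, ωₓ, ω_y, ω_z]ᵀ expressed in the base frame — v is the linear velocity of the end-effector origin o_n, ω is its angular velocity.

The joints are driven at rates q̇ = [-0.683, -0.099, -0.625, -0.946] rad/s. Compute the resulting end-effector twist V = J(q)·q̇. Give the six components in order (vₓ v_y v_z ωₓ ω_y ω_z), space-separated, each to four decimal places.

o_n = [0.3026, 0.4345, 0.4108]
J₁: ẑ×o_n = [-0.4345, 0.3026, 0.0000], ω = ẑ
J2: z=[-0.9994, -0.0349, 0.0000] o=[0.0056, -0.1599, 0.0000] → [-0.0143, 0.4106, -0.5836, -0.9994, -0.0349, 0.0000]
J3: z=[-0.9994, -0.0349, 0.0000] o=[-0.0010, 0.0275, 0.1942] → [-0.0076, 0.2165, -0.3961, -0.9994, -0.0349, 0.0000]
J4: z=[-0.0348, 0.9970, -0.0698] o=[-0.0627, 0.0749, 0.9025] → [-0.4651, -0.0426, -0.3767, -0.0348, 0.9970, -0.0698]
V = J·q̇ = [0.7428, -0.3423, 0.6617, 0.7565, -0.9179, -0.6170]

0.7428 -0.3423 0.6617 0.7565 -0.9179 -0.6170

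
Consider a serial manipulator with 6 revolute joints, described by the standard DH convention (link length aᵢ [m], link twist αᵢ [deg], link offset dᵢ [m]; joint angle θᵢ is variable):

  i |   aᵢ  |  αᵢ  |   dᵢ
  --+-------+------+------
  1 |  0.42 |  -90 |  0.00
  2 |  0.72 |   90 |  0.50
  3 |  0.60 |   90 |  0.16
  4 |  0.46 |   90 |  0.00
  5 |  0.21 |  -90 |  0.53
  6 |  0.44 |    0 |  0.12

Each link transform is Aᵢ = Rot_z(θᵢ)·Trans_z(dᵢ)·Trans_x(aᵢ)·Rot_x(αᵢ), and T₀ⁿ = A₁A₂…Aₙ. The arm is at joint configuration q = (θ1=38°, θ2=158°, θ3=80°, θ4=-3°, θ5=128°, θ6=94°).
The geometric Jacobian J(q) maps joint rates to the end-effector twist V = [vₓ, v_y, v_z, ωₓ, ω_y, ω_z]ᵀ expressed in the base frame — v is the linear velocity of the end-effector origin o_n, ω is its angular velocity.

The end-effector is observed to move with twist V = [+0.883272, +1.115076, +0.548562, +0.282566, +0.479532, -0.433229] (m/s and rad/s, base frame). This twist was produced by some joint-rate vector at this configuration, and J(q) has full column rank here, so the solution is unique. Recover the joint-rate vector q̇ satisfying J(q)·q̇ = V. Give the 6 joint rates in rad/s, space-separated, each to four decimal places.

o_n = [-1.1509, 0.7826, -0.4015]
J₁: ẑ×o_n = [-0.7826, -1.1509, 0.0000], ω = ẑ
J2: z=[-0.6157, 0.7880, 0.0000] o=[0.3310, 0.2586, 0.0000] → [-0.3164, -0.2472, 0.8451, -0.6157, 0.7880, 0.0000]
J3: z=[0.2952, 0.2306, -0.9272] o=[-0.5029, 0.2416, -0.2697] → [0.4713, 0.6397, 0.3092, 0.2952, 0.2306, -0.9272]
J4: z=[-0.6126, -0.6990, -0.3689] o=[-0.8956, 0.6846, -0.4571] → [-0.0027, 0.1282, -0.2385, -0.6126, -0.6990, -0.3689]
J5: z=[-0.2564, -0.2657, 0.9293] o=[-1.2395, 0.9900, -0.4647] → [0.1760, 0.0985, 0.0767, -0.2564, -0.2657, 0.9293]
J6: z=[0.9663, -0.0928, 0.2401] o=[-1.3801, 0.6477, -0.0310] → [0.0020, 0.4130, 0.1517, 0.9663, -0.0928, 0.2401]
q̇ = J⁺·V = [-0.5730, 0.1560, 0.7630, -0.5260, 0.7000, 0.0110]

-0.5730 0.1560 0.7630 -0.5260 0.7000 0.0110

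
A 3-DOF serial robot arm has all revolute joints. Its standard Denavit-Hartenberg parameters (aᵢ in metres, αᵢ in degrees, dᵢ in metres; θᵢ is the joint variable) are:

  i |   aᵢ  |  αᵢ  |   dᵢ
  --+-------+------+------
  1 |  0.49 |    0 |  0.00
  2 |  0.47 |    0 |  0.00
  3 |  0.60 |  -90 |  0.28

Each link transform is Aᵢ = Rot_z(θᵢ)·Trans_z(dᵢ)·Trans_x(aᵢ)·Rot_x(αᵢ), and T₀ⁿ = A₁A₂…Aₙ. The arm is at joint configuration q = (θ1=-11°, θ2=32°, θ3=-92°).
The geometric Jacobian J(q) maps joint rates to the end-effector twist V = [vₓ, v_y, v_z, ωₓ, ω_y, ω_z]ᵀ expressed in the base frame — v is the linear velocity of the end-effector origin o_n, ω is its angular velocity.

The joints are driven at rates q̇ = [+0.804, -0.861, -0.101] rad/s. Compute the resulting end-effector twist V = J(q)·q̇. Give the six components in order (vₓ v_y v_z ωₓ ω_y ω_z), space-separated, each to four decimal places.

-0.0049 0.3308 0.0000 0.0000 0.0000 -0.1580

o_n = [1.1151, -0.4924, 0.2800]
J₁: ẑ×o_n = [0.4924, 1.1151, -0.0000], ω = ẑ
J2: z=[0.0000, 0.0000, 1.0000] o=[0.4810, -0.0935, 0.0000] → [0.3989, 0.6341, -0.0000, 0.0000, 0.0000, 1.0000]
J3: z=[0.0000, 0.0000, 1.0000] o=[0.9198, 0.0749, 0.0000] → [0.5673, 0.1953, -0.0000, 0.0000, 0.0000, 1.0000]
V = J·q̇ = [-0.0049, 0.3308, 0.0000, 0.0000, 0.0000, -0.1580]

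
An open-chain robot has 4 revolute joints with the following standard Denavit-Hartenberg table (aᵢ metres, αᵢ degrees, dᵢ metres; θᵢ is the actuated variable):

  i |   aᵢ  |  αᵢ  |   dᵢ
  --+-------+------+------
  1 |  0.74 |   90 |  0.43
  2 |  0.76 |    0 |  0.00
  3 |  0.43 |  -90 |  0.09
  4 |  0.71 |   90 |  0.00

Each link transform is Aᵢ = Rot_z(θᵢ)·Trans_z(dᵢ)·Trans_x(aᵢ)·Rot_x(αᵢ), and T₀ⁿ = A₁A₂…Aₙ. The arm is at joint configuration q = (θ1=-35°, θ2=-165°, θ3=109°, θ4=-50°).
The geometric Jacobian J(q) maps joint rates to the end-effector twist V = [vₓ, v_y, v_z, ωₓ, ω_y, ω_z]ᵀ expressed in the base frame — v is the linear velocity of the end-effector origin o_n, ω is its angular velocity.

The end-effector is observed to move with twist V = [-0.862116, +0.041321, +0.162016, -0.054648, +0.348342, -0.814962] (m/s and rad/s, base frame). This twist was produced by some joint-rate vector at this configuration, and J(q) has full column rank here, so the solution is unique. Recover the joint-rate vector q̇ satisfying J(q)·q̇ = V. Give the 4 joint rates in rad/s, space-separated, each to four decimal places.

o_n = [0.0473, -0.8069, -0.5015]
J₁: ẑ×o_n = [0.8069, 0.0473, -0.0000], ω = ẑ
J2: z=[-0.5736, -0.8192, 0.0000] o=[0.6062, -0.4244, 0.4300] → [0.7631, -0.5343, -0.2384, -0.5736, -0.8192, 0.0000]
J3: z=[-0.5736, -0.8192, 0.0000] o=[0.0048, -0.0034, 0.2333] → [0.6019, -0.4215, 0.4957, -0.5736, -0.8192, 0.0000]
J4: z=[0.6791, -0.4755, 0.5592] o=[0.1502, -0.2150, -0.1232] → [0.5109, 0.1994, -0.4509, 0.6791, -0.4755, 0.5592]
q̇ = J⁺·V = [-0.6500, -0.2110, -0.0430, -0.2950]

-0.6500 -0.2110 -0.0430 -0.2950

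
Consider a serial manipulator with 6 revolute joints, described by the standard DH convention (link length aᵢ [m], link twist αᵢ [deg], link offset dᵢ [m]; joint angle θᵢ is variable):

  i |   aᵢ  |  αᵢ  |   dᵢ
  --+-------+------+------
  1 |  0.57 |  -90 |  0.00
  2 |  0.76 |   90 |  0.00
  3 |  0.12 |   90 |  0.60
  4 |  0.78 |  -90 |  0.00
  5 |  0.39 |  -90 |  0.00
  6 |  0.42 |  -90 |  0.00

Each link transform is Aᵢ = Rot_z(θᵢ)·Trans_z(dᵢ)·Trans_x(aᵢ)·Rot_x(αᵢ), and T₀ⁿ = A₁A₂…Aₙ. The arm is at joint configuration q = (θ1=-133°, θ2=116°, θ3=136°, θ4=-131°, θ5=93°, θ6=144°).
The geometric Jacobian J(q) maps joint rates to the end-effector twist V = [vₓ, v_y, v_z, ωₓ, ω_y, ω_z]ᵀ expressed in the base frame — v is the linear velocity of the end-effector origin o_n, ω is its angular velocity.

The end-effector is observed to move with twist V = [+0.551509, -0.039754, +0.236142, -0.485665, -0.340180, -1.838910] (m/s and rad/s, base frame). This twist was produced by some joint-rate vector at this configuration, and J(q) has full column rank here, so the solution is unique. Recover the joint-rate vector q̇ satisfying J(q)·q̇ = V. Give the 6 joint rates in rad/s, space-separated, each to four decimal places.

-0.2790 -0.3750 0.5270 0.9740 -0.9360 0.0850

o_n = [-0.4746, 0.1310, -1.1012]
J₁: ẑ×o_n = [-0.1310, -0.4746, 0.0000], ω = ẑ
J2: z=[0.7314, -0.6820, 0.0000] o=[-0.3887, -0.4169, 0.0000] → [0.7510, 0.8054, 0.3421, 0.7314, -0.6820, 0.0000]
J3: z=[-0.6130, -0.6573, -0.4384] o=[-0.1615, -0.1732, -0.6831] → [0.4082, -0.1191, -0.3922, -0.6130, -0.6573, -0.4384]
J4: z=[0.7338, -0.2679, -0.6244] o=[-0.4942, -0.6521, -0.8685] → [0.5513, 0.1585, 0.5798, 0.7338, -0.2679, -0.6244]
J5: z=[0.6233, -0.1004, 0.7755] o=[-0.2832, 0.0953, -0.9413] → [-0.0116, -0.0488, 0.0030, 0.6233, -0.1004, 0.7755]
J6: z=[-0.2316, -0.9709, 0.0605] o=[-0.5745, 0.1800, -0.6962] → [0.3962, -0.0878, 0.1084, -0.2316, -0.9709, 0.0605]
q̇ = J⁺·V = [-0.2790, -0.3750, 0.5270, 0.9740, -0.9360, 0.0850]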